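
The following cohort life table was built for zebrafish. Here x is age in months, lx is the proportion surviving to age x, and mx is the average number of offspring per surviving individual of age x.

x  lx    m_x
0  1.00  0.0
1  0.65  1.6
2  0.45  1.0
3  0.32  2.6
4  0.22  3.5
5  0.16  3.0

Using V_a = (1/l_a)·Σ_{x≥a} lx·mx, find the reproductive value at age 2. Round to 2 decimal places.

lx·mx for x ≥ 2: 0.45, 0.832, 0.77, 0.48 → sum = 2.532
V_2 = 2.532 / l_2 = 2.532 / 0.45 = 5.626667… → 5.63

5.63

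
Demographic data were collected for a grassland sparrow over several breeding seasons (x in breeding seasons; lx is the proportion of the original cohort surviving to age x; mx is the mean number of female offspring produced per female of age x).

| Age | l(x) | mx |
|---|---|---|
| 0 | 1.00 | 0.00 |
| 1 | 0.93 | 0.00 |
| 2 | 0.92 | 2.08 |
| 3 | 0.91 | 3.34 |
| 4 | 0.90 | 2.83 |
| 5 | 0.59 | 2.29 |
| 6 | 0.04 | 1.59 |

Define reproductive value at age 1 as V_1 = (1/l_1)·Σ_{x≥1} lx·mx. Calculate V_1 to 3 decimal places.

lx·mx for x ≥ 1: 0, 1.9136, 3.0394, 2.547, 1.3511, 0.0636 → sum = 8.9147
V_1 = 8.9147 / l_1 = 8.9147 / 0.93 = 9.585699… → 9.586

9.586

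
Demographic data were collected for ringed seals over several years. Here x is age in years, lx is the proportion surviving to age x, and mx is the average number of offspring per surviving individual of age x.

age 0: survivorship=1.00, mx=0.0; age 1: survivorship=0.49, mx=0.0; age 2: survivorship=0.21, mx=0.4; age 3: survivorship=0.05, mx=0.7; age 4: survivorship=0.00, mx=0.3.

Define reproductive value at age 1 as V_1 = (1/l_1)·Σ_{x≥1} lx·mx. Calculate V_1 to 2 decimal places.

lx·mx for x ≥ 1: 0, 0.084, 0.035, 0 → sum = 0.119
V_1 = 0.119 / l_1 = 0.119 / 0.49 = 0.242857… → 0.24

0.24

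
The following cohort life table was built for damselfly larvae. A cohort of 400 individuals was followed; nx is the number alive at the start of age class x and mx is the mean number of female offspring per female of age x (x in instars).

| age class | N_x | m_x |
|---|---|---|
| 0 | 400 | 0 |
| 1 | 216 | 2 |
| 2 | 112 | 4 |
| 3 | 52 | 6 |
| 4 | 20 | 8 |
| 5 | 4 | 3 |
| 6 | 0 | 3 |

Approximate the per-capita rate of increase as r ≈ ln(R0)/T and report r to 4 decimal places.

lx = nx/n0 = nx/400: 1, 0.54, 0.28, 0.13, 0.05, 0.01, 0
R0 = Σ lx·mx = 0 + 1.08 + 1.12 + 0.78 + 0.4 + 0.03 + 0 = 3.41
Σ x·lx·mx = 7.41; T = 7.41/3.41 = 2.17302…
r ≈ ln(R0)/T = ln(3.41)/2.17302… = 0.564519… → 0.5645

0.5645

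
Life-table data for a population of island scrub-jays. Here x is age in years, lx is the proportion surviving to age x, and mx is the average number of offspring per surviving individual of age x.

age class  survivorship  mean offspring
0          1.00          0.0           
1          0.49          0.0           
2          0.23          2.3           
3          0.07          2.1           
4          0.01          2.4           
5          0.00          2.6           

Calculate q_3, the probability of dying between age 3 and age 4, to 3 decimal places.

0.857

q_3 = (l_3 − l_4) / l_3 = (0.07 − 0.01) / 0.07
     = 0.06 / 0.07 = 0.857143… → 0.857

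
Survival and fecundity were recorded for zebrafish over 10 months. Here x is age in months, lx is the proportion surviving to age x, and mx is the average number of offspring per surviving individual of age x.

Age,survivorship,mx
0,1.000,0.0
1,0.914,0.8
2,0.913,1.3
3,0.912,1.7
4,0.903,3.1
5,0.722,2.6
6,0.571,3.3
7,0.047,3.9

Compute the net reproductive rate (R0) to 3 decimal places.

10.213

lx·mx by age: 0, 0.7312, 1.1869, 1.5504, 2.7993, 1.8772, 1.8843, 0.1833
R0 = Σ lx·mx = 10.2126 → 10.213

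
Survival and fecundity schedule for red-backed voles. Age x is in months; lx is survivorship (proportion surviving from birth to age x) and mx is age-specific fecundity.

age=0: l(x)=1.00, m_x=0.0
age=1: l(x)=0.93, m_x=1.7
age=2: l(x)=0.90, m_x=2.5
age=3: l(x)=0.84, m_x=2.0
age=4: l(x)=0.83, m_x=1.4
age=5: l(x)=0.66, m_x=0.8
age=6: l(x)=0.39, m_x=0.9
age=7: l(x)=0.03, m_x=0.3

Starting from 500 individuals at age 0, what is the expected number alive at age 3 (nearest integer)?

Expected survivors = N0 · l_3 = 500 × 0.84 = 420 → 420

420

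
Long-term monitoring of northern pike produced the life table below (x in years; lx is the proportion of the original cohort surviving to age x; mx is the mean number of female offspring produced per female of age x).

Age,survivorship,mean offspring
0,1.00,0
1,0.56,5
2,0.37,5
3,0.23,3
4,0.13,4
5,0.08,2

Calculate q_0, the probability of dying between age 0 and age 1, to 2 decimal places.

q_0 = (l_0 − l_1) / l_0 = (1 − 0.56) / 1
     = 0.44 / 1 = 0.44 → 0.44

0.44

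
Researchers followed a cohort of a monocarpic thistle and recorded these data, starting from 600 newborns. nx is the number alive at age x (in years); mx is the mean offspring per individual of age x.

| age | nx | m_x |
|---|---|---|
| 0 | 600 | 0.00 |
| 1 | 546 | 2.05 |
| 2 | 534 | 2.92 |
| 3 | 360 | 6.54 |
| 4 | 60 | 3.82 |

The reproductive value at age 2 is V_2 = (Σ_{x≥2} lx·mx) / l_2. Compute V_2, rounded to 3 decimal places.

7.758

lx = nx/n0 = nx/600: 1, 0.91, 0.89, 0.6, 0.1
lx·mx for x ≥ 2: 2.5988, 3.924, 0.382 → sum = 6.9048
V_2 = 6.9048 / l_2 = 6.9048 / 0.89 = 7.758202… → 7.758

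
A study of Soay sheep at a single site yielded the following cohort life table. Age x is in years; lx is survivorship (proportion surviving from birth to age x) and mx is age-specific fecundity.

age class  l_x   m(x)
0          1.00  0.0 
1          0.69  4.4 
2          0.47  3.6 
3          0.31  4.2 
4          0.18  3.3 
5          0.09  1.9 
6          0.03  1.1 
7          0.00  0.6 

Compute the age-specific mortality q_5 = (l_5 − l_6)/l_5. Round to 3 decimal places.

0.667

q_5 = (l_5 − l_6) / l_5 = (0.09 − 0.03) / 0.09
     = 0.06 / 0.09 = 0.666667… → 0.667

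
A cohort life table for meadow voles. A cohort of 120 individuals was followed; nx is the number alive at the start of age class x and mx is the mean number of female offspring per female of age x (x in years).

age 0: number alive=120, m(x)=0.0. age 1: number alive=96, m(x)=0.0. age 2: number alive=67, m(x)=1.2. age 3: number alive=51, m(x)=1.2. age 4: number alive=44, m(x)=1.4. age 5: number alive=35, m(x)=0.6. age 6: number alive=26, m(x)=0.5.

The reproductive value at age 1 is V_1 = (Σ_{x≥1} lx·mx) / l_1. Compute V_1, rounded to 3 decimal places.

2.471

lx = nx/n0 = nx/120: 1, 0.8, 0.55833…, 0.425, 0.36667…, 0.29167…, 0.21667…
lx·mx for x ≥ 1: 0, 0.67…, 0.51, 0.513333…, 0.175…, 0.108333… → sum = 1.976667…
V_1 = 1.976667… / l_1 = 1.976667… / 0.8 = 2.470833… → 2.471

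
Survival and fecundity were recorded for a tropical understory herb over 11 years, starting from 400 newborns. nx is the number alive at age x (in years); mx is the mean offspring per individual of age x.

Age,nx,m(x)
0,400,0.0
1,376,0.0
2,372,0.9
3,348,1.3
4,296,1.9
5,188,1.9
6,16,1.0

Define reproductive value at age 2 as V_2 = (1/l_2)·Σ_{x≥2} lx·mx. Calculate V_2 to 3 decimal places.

lx = nx/n0 = nx/400: 1, 0.94, 0.93, 0.87, 0.74, 0.47, 0.04
lx·mx for x ≥ 2: 0.837, 1.131, 1.406, 0.893, 0.04 → sum = 4.307
V_2 = 4.307 / l_2 = 4.307 / 0.93 = 4.631183… → 4.631

4.631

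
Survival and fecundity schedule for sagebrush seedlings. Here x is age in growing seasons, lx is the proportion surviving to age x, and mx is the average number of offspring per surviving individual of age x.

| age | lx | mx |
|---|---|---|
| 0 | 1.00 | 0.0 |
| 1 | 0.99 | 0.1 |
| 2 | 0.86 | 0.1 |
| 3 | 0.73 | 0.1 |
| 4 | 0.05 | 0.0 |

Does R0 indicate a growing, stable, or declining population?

declining

R0 = Σ lx·mx = 0 + 0.099 + 0.086 + 0.073 + 0 = 0.258
R0 < 1, so the population is declining.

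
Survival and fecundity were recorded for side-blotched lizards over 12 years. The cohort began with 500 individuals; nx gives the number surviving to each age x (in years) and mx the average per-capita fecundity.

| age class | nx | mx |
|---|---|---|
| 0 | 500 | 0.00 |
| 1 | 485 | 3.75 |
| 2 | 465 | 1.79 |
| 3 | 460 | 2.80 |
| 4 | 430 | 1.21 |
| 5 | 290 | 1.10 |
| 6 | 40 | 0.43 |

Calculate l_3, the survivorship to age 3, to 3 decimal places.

0.920

l_3 = n_3/n_0 = 460/500 = 0.92 → 0.920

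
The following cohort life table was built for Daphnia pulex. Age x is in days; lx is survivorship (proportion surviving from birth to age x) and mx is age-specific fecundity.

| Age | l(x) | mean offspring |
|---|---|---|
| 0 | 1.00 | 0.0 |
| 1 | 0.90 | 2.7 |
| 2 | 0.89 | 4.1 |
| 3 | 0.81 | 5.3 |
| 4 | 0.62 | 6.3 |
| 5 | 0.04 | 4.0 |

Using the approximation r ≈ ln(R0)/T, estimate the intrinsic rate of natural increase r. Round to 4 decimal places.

0.9876

R0 = Σ lx·mx = 0 + 2.43 + 3.649 + 4.293 + 3.906 + 0.16 = 14.438
Σ x·lx·mx = 39.031; T = 39.031/14.438 = 2.70335…
r ≈ ln(R0)/T = ln(14.438)/2.70335… = 0.987612… → 0.9876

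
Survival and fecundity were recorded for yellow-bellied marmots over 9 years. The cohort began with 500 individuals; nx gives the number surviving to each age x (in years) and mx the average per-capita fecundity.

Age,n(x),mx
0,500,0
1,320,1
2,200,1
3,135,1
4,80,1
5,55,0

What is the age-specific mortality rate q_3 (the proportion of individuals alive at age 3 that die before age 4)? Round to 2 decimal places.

0.41

lx = nx/n0 = nx/500: 1, 0.64, 0.4, 0.27, 0.16, 0.11
q_3 = (l_3 − l_4) / l_3 = (0.27 − 0.16) / 0.27
     = 0.11 / 0.27 = 0.407407… → 0.41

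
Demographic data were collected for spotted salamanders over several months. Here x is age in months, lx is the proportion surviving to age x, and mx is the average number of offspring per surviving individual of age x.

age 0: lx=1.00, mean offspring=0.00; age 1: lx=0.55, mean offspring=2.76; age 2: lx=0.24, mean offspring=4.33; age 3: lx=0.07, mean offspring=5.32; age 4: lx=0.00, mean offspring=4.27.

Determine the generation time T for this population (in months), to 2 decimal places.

1.61

lx·mx: 0, 1.518, 1.0392, 0.3724, 0 → R0 = 2.9296
x·lx·mx: 0, 1.518, 2.0784, 1.1172, 0 → Σ = 4.7136
T = 4.7136 / 2.9296 = 1.608957… → 1.61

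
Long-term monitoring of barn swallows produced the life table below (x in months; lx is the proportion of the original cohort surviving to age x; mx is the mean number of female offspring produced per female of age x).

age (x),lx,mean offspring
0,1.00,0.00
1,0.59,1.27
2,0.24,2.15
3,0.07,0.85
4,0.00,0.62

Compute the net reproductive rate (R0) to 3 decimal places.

lx·mx by age: 0, 0.7493, 0.516, 0.0595, 0
R0 = Σ lx·mx = 1.3248 → 1.325

1.325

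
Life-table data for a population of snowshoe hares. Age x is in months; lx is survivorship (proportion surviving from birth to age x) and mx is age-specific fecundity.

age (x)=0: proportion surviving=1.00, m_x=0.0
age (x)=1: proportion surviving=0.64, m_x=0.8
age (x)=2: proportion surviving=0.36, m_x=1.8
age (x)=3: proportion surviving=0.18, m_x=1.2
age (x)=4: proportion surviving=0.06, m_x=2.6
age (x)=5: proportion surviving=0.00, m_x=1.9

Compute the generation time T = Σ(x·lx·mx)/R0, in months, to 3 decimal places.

2.010

lx·mx: 0, 0.512, 0.648, 0.216, 0.156, 0 → R0 = 1.532
x·lx·mx: 0, 0.512, 1.296, 0.648, 0.624, 0 → Σ = 3.08
T = 3.08 / 1.532 = 2.010444… → 2.010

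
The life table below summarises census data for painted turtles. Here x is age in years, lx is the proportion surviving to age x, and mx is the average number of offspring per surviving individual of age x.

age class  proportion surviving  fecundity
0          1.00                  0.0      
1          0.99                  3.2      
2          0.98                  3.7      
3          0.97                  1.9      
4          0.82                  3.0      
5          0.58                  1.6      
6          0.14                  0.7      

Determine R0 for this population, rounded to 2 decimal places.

lx·mx by age: 0, 3.168, 3.626, 1.843, 2.46, 0.928, 0.098
R0 = Σ lx·mx = 12.123 → 12.12

12.12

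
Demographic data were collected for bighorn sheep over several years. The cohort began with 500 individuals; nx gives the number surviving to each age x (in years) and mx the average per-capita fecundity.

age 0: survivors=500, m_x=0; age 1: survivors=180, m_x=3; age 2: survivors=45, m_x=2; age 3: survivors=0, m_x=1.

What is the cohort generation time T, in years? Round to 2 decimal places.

1.14

lx = nx/n0 = nx/500: 1, 0.36, 0.09, 0
lx·mx: 0, 1.08, 0.18, 0 → R0 = 1.26
x·lx·mx: 0, 1.08, 0.36, 0 → Σ = 1.44
T = 1.44 / 1.26 = 1.142857… → 1.14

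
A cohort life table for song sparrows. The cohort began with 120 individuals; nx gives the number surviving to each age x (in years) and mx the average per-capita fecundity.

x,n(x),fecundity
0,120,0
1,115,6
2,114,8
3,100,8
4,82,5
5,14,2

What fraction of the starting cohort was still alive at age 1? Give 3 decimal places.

0.958

l_1 = n_1/n_0 = 115/120 = 0.958333… → 0.958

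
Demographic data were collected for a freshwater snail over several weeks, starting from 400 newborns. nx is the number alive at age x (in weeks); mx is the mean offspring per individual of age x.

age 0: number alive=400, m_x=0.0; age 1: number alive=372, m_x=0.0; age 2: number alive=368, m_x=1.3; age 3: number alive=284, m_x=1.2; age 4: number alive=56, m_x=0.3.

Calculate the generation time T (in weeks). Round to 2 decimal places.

lx = nx/n0 = nx/400: 1, 0.93, 0.92, 0.71, 0.14
lx·mx: 0, 0, 1.196, 0.852, 0.042 → R0 = 2.09
x·lx·mx: 0, 0, 2.392, 2.556, 0.168 → Σ = 5.116
T = 5.116 / 2.09 = 2.447847… → 2.45

2.45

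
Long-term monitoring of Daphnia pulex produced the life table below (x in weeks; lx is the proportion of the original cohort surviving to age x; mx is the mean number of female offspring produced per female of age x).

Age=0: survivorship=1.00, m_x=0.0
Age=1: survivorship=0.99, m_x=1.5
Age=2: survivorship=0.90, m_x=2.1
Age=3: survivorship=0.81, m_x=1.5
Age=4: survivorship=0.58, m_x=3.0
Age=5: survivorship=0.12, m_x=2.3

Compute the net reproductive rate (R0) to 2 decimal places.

lx·mx by age: 0, 1.485, 1.89, 1.215, 1.74, 0.276
R0 = Σ lx·mx = 6.606 → 6.61

6.61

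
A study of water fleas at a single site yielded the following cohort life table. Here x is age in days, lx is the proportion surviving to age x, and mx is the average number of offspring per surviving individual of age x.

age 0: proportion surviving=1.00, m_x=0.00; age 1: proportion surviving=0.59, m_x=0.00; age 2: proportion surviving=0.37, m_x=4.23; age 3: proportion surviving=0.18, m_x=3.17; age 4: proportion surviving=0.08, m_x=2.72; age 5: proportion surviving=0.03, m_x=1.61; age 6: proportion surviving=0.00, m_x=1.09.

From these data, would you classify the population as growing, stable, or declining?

growing

R0 = Σ lx·mx = 0 + 0 + 1.5651 + 0.5706 + 0.2176 + 0.0483 + 0 = 2.4016
R0 > 1, so the population is growing.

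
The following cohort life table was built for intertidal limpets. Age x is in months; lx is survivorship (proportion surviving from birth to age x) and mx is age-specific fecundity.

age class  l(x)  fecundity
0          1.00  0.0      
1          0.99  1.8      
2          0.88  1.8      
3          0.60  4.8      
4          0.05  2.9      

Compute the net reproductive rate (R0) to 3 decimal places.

lx·mx by age: 0, 1.782, 1.584, 2.88, 0.145
R0 = Σ lx·mx = 6.391 → 6.391

6.391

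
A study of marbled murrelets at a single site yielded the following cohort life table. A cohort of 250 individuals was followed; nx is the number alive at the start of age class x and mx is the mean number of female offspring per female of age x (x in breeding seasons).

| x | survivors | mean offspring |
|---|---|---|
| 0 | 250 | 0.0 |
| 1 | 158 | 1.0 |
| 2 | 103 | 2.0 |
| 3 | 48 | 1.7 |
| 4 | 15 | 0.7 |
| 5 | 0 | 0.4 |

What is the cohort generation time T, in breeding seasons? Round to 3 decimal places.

1.879

lx = nx/n0 = nx/250: 1, 0.632, 0.412, 0.192, 0.06, 0
lx·mx: 0, 0.632, 0.824, 0.3264, 0.042, 0 → R0 = 1.8244
x·lx·mx: 0, 0.632, 1.648, 0.9792, 0.168, 0 → Σ = 3.4272
T = 3.4272 / 1.8244 = 1.878535… → 1.879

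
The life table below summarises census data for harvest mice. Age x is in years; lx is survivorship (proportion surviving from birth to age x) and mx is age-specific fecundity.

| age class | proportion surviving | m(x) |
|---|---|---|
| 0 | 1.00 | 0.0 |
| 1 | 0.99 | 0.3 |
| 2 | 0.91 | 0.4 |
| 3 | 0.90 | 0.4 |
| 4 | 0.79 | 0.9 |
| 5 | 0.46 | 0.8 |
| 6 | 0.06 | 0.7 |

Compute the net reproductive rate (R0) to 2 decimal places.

lx·mx by age: 0, 0.297, 0.364, 0.36, 0.711, 0.368, 0.042
R0 = Σ lx·mx = 2.142 → 2.14

2.14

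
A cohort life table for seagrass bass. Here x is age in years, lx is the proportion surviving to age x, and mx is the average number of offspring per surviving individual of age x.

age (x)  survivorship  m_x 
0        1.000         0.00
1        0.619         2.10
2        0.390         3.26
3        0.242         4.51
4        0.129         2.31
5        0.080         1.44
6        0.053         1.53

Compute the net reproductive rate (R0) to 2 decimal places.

lx·mx by age: 0, 1.2999, 1.2714, 1.09142, 0.29799, 0.1152, 0.08109
R0 = Σ lx·mx = 4.157 → 4.16

4.16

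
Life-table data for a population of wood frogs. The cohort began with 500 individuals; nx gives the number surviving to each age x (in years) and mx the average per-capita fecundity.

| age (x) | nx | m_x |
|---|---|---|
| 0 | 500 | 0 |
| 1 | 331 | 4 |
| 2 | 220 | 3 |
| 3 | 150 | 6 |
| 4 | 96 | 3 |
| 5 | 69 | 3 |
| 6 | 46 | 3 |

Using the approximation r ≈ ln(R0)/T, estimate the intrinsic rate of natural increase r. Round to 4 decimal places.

0.8208

lx = nx/n0 = nx/500: 1, 0.662, 0.44, 0.3, 0.192, 0.138, 0.092
R0 = Σ lx·mx = 0 + 2.648 + 1.32 + 1.8 + 0.576 + 0.414 + 0.276 = 7.034
Σ x·lx·mx = 16.718; T = 16.718/7.034 = 2.37674…
r ≈ ln(R0)/T = ln(7.034)/2.37674… = 0.820769… → 0.8208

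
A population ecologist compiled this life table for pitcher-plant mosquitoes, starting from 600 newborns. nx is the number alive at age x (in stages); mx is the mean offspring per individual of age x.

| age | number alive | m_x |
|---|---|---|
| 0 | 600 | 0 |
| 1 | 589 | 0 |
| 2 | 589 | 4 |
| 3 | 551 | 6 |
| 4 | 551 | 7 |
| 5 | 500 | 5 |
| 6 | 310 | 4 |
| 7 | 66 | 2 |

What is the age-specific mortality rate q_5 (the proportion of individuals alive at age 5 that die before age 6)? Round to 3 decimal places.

lx = nx/n0 = nx/600: 1, 0.98167…, 0.98167…, 0.91833…, 0.91833…, 0.83333…, 0.51667…, 0.11
q_5 = (l_5 − l_6) / l_5 = (0.833333… − 0.516667…) / 0.833333…
     = 0.316667… / 0.833333… = 0.38… → 0.380

0.380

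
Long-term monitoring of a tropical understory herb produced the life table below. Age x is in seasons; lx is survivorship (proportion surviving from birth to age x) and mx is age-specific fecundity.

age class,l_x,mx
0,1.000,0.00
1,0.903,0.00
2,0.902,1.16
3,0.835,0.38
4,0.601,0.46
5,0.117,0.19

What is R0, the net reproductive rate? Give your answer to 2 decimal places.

1.66

lx·mx by age: 0, 0, 1.04632, 0.3173, 0.27646, 0.02223
R0 = Σ lx·mx = 1.66231 → 1.66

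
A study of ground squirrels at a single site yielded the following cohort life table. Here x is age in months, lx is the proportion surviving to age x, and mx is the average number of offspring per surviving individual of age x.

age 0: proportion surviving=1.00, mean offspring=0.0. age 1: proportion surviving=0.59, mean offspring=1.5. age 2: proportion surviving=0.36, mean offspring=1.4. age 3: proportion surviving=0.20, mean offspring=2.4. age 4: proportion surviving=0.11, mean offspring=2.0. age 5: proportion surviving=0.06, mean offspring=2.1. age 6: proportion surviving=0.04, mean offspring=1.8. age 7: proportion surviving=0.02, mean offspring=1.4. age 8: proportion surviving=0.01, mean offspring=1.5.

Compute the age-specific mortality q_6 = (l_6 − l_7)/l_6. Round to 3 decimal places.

0.500

q_6 = (l_6 − l_7) / l_6 = (0.04 − 0.02) / 0.04
     = 0.02 / 0.04 = 0.5 → 0.500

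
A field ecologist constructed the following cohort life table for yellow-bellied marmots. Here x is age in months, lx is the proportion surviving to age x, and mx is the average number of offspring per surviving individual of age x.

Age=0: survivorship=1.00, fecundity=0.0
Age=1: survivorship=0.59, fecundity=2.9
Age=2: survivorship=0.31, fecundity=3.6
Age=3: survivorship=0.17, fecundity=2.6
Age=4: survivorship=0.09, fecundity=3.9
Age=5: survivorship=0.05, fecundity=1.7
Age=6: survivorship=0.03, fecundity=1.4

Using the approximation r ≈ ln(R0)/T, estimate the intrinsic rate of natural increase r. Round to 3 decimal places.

0.673

R0 = Σ lx·mx = 0 + 1.711 + 1.116 + 0.442 + 0.351 + 0.085 + 0.042 = 3.747
Σ x·lx·mx = 7.35; T = 7.35/3.747 = 1.96157…
r ≈ ln(R0)/T = ln(3.747)/1.96157… = 0.67342… → 0.673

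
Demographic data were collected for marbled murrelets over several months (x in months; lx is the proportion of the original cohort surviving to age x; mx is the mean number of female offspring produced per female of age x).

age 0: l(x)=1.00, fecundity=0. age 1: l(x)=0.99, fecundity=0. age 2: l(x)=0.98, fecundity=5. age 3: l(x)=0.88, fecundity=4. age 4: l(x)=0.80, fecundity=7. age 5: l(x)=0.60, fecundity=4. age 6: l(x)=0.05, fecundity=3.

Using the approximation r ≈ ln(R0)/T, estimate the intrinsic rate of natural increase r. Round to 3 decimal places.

0.836

R0 = Σ lx·mx = 0 + 0 + 4.9 + 3.52 + 5.6 + 2.4 + 0.15 = 16.57
Σ x·lx·mx = 55.66; T = 55.66/16.57 = 3.35908…
r ≈ ln(R0)/T = ln(16.57)/3.35908… = 0.83582… → 0.836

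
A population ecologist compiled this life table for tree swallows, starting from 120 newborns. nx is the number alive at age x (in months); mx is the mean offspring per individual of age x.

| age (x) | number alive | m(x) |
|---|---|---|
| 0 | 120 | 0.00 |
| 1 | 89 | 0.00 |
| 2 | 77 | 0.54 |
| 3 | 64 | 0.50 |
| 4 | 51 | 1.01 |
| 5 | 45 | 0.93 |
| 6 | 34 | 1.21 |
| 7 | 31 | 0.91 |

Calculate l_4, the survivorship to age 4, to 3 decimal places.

0.425

l_4 = n_4/n_0 = 51/120 = 0.425 → 0.425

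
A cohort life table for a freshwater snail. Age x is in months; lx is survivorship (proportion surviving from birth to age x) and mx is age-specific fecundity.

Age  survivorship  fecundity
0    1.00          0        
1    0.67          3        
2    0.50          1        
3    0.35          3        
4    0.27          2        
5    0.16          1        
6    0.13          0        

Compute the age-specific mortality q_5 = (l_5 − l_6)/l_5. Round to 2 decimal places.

q_5 = (l_5 − l_6) / l_5 = (0.16 − 0.13) / 0.16
     = 0.03 / 0.16 = 0.1875 → 0.19

0.19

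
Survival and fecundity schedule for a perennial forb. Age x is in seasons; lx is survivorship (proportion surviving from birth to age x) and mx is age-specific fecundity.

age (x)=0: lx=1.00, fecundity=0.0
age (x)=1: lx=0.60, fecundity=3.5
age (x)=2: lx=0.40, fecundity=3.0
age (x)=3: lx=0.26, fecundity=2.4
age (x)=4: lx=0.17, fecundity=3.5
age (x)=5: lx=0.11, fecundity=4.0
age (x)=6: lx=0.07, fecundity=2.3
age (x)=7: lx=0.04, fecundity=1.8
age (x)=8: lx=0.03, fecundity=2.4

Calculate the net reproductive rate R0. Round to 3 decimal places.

5.264

lx·mx by age: 0, 2.1, 1.2, 0.624, 0.595, 0.44, 0.161, 0.072, 0.072
R0 = Σ lx·mx = 5.264 → 5.264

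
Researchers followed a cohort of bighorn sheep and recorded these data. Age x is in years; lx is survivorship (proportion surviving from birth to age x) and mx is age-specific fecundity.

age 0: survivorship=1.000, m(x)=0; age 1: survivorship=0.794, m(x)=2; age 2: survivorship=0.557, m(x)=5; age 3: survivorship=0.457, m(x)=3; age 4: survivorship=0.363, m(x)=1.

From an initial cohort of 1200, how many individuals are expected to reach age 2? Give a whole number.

Expected survivors = N0 · l_2 = 1200 × 0.557 = 668.4 → 668

668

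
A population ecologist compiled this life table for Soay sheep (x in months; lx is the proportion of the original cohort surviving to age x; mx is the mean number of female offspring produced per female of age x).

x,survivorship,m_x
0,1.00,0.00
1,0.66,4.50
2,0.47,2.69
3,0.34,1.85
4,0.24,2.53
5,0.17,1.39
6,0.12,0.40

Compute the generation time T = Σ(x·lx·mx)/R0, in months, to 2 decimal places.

1.96

lx·mx: 0, 2.97, 1.2643, 0.629, 0.6072, 0.2363, 0.048 → R0 = 5.7548
x·lx·mx: 0, 2.97, 2.5286, 1.887, 2.4288, 1.1815, 0.288 → Σ = 11.2839
T = 11.2839 / 5.7548 = 1.960781… → 1.96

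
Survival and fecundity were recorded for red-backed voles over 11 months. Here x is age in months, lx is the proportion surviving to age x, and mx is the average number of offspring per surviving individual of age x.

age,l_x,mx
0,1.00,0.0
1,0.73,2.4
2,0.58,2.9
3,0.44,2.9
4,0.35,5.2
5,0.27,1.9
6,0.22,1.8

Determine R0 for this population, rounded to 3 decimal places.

lx·mx by age: 0, 1.752, 1.682, 1.276, 1.82, 0.513, 0.396
R0 = Σ lx·mx = 7.439 → 7.439

7.439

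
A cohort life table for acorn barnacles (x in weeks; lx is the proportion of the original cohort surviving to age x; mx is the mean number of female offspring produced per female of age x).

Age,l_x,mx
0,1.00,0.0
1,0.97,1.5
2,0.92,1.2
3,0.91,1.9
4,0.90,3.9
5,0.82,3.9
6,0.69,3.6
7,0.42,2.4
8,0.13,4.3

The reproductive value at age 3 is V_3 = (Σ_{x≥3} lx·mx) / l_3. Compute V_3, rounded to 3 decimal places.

13.723

lx·mx for x ≥ 3: 1.729, 3.51, 3.198, 2.484, 1.008, 0.559 → sum = 12.488
V_3 = 12.488 / l_3 = 12.488 / 0.91 = 13.723077… → 13.723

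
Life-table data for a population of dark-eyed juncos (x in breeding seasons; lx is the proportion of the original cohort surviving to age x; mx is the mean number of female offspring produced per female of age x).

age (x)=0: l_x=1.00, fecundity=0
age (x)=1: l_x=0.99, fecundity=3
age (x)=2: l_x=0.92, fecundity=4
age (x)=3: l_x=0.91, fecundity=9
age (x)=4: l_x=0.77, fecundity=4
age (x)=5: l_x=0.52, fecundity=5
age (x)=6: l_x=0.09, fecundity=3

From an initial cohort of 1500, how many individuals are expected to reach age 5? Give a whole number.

Expected survivors = N0 · l_5 = 1500 × 0.52 = 780 → 780

780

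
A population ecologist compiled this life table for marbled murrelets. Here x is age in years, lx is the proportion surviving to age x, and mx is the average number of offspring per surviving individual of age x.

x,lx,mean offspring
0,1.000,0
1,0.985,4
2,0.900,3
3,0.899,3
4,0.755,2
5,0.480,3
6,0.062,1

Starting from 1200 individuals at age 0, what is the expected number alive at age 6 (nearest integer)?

Expected survivors = N0 · l_6 = 1200 × 0.062 = 74.4 → 74

74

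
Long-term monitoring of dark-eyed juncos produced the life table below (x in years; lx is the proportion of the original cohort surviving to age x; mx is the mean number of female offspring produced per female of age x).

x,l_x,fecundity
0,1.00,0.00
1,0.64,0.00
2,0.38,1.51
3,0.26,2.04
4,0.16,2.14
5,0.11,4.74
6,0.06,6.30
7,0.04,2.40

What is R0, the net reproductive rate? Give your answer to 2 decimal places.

2.44

lx·mx by age: 0, 0, 0.5738, 0.5304, 0.3424, 0.5214, 0.378, 0.096
R0 = Σ lx·mx = 2.442 → 2.44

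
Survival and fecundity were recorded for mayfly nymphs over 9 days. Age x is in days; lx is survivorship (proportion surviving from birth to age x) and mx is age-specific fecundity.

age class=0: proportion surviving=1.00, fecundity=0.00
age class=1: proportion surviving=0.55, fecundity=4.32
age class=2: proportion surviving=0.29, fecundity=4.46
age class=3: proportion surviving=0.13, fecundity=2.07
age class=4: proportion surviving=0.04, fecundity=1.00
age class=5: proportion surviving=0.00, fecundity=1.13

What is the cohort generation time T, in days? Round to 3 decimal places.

1.491

lx·mx: 0, 2.376, 1.2934, 0.2691, 0.04, 0 → R0 = 3.9785
x·lx·mx: 0, 2.376, 2.5868, 0.8073, 0.16, 0 → Σ = 5.9301
T = 5.9301 / 3.9785 = 1.490537… → 1.491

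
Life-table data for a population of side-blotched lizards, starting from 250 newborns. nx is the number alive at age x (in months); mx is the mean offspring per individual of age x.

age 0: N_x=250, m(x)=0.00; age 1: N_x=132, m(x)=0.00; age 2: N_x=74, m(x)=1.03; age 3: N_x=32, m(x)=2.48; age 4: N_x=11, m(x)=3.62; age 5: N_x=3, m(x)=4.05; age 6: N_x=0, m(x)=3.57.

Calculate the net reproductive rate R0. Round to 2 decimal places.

lx = nx/n0 = nx/250: 1, 0.528, 0.296, 0.128, 0.044, 0.012, 0
lx·mx by age: 0, 0, 0.30488, 0.31744, 0.15928, 0.0486, 0
R0 = Σ lx·mx = 0.8302 → 0.83

0.83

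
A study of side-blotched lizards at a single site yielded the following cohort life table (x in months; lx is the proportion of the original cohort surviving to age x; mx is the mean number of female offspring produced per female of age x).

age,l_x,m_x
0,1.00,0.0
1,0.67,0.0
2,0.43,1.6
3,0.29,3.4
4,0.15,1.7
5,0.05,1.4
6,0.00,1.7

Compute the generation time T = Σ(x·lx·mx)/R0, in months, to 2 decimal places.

2.85

lx·mx: 0, 0, 0.688, 0.986, 0.255, 0.07, 0 → R0 = 1.999
x·lx·mx: 0, 0, 1.376, 2.958, 1.02, 0.35, 0 → Σ = 5.704
T = 5.704 / 1.999 = 2.853427… → 2.85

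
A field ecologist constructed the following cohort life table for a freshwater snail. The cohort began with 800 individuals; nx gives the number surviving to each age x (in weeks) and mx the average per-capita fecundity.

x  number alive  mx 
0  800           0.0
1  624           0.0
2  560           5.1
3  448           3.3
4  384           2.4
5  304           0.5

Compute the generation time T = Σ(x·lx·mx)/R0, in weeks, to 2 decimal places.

2.70

lx = nx/n0 = nx/800: 1, 0.78, 0.7, 0.56, 0.48, 0.38
lx·mx: 0, 0, 3.57, 1.848, 1.152, 0.19 → R0 = 6.76
x·lx·mx: 0, 0, 7.14, 5.544, 4.608, 0.95 → Σ = 18.242
T = 18.242 / 6.76 = 2.698521… → 2.70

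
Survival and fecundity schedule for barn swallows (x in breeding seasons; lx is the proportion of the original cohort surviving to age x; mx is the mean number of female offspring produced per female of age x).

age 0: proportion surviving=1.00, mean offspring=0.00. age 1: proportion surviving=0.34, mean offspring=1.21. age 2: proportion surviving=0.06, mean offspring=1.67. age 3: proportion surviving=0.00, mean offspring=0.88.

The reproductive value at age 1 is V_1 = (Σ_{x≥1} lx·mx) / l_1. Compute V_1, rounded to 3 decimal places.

lx·mx for x ≥ 1: 0.4114, 0.1002, 0 → sum = 0.5116
V_1 = 0.5116 / l_1 = 0.5116 / 0.34 = 1.504706… → 1.505

1.505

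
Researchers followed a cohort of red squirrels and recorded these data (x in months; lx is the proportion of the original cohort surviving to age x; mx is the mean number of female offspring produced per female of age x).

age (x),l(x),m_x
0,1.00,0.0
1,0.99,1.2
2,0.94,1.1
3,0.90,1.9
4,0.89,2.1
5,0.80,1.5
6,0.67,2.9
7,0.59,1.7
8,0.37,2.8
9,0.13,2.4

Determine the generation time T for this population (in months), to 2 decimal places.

4.57

lx·mx: 0, 1.188, 1.034, 1.71, 1.869, 1.2, 1.943, 1.003, 1.036, 0.312 → R0 = 11.295
x·lx·mx: 0, 1.188, 2.068, 5.13, 7.476, 6, 11.658, 7.021, 8.288, 2.808 → Σ = 51.637
T = 51.637 / 11.295 = 4.571669… → 4.57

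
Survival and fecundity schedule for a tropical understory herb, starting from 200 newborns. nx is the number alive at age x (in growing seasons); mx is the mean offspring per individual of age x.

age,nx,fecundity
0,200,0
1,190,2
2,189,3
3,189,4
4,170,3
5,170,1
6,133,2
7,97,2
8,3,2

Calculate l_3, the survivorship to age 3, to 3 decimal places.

0.945

l_3 = n_3/n_0 = 189/200 = 0.945 → 0.945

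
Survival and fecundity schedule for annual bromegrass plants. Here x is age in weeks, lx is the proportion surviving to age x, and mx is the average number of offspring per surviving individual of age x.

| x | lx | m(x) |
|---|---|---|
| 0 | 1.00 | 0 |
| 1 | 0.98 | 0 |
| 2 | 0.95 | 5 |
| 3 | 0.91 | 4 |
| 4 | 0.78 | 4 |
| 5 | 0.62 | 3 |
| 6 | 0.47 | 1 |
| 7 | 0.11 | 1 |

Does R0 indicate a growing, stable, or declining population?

growing

R0 = Σ lx·mx = 0 + 0 + 4.75 + 3.64 + 3.12 + 1.86 + 0.47 + 0.11 = 13.95
R0 > 1, so the population is growing.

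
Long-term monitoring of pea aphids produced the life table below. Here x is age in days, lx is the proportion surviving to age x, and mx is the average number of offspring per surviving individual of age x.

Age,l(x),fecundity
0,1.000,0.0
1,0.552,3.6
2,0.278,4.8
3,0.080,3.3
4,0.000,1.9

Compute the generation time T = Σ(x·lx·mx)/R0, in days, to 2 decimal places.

lx·mx: 0, 1.9872, 1.3344, 0.264, 0 → R0 = 3.5856
x·lx·mx: 0, 1.9872, 2.6688, 0.792, 0 → Σ = 5.448
T = 5.448 / 3.5856 = 1.519411… → 1.52

1.52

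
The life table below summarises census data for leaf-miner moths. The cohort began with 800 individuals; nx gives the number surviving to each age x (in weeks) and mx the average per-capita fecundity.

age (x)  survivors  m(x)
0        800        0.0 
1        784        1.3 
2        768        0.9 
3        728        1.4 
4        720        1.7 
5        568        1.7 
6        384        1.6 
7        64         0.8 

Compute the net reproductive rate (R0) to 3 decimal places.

6.981

lx = nx/n0 = nx/800: 1, 0.98, 0.96, 0.91, 0.9, 0.71, 0.48, 0.08
lx·mx by age: 0, 1.274, 0.864, 1.274, 1.53, 1.207, 0.768, 0.064
R0 = Σ lx·mx = 6.981 → 6.981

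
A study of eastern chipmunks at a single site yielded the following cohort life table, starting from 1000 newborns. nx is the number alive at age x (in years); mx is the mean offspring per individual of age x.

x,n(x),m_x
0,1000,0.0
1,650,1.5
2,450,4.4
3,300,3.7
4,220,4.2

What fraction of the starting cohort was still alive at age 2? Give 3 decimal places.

0.450

l_2 = n_2/n_0 = 450/1000 = 0.45 → 0.450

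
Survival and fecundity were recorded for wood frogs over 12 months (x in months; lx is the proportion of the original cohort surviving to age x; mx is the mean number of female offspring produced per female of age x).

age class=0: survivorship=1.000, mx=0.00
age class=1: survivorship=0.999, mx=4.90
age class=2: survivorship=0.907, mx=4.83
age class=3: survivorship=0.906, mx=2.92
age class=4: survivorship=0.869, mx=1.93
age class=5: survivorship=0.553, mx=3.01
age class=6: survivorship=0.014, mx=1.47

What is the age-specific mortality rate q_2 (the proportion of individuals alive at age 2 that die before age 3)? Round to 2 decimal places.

0.00

q_2 = (l_2 − l_3) / l_2 = (0.907 − 0.906) / 0.907
     = 0.001 / 0.907 = 0.001103… → 0.00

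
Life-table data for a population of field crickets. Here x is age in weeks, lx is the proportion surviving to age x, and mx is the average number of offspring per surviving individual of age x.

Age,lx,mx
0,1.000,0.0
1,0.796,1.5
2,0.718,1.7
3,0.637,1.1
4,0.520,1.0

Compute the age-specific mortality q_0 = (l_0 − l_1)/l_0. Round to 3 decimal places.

q_0 = (l_0 − l_1) / l_0 = (1 − 0.796) / 1
     = 0.204 / 1 = 0.204 → 0.204

0.204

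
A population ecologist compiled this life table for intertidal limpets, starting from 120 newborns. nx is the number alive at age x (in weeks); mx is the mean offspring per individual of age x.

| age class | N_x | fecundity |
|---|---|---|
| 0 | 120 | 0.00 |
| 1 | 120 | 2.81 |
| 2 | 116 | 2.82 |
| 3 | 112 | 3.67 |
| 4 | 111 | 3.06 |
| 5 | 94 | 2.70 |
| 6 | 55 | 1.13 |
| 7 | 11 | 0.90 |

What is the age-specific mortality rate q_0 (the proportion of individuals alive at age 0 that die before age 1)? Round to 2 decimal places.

lx = nx/n0 = nx/120: 1, 1, 0.96667…, 0.93333…, 0.925, 0.78333…, 0.45833…, 0.09167…
q_0 = (l_0 − l_1) / l_0 = (1 − 1) / 1
     = 0 / 1 = 0 → 0.00

0.00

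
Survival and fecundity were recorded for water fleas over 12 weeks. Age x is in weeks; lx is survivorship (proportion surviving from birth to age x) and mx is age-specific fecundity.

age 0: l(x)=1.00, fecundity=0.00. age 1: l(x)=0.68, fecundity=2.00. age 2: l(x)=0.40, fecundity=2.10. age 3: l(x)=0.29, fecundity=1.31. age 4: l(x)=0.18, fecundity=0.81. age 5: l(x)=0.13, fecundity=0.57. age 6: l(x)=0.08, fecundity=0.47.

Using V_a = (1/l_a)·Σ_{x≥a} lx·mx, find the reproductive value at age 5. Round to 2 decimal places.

lx·mx for x ≥ 5: 0.0741, 0.0376 → sum = 0.1117
V_5 = 0.1117 / l_5 = 0.1117 / 0.13 = 0.859231… → 0.86

0.86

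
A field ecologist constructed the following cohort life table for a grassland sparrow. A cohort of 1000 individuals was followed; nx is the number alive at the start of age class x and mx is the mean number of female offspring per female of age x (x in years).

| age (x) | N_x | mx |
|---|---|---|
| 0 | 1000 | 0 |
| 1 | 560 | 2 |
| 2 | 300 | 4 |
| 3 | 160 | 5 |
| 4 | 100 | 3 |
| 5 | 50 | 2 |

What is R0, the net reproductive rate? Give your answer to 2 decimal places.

3.52

lx = nx/n0 = nx/1000: 1, 0.56, 0.3, 0.16, 0.1, 0.05
lx·mx by age: 0, 1.12, 1.2, 0.8, 0.3, 0.1
R0 = Σ lx·mx = 3.52 → 3.52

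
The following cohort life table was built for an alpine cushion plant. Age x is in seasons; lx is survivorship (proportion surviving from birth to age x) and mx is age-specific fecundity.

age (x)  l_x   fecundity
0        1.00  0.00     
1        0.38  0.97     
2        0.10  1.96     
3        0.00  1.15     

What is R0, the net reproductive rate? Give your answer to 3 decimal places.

lx·mx by age: 0, 0.3686, 0.196, 0
R0 = Σ lx·mx = 0.5646 → 0.565

0.565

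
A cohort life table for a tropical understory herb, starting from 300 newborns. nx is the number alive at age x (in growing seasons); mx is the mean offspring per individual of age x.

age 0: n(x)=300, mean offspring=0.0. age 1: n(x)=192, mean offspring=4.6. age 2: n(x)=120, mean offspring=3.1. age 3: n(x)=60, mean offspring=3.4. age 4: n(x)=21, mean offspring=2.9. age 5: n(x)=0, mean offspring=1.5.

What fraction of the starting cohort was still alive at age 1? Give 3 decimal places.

l_1 = n_1/n_0 = 192/300 = 0.64 → 0.640

0.640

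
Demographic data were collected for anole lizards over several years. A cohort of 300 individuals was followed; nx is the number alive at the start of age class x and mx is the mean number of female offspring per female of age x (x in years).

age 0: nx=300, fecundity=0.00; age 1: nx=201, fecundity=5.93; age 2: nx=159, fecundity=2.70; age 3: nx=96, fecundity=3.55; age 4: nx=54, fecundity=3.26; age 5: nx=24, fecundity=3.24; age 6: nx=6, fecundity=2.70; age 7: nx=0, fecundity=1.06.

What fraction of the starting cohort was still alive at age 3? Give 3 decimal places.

l_3 = n_3/n_0 = 96/300 = 0.32 → 0.320

0.320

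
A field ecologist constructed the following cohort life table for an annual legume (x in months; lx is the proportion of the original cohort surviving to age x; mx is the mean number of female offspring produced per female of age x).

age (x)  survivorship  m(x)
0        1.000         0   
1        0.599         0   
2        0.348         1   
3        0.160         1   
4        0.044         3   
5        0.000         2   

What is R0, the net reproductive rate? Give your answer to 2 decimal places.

0.64

lx·mx by age: 0, 0, 0.348, 0.16, 0.132, 0
R0 = Σ lx·mx = 0.64 → 0.64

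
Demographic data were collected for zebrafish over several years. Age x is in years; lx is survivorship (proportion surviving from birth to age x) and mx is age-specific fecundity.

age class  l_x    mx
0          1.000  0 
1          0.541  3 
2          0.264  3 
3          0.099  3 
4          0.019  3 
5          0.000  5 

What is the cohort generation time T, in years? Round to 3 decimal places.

1.562

lx·mx: 0, 1.623, 0.792, 0.297, 0.057, 0 → R0 = 2.769
x·lx·mx: 0, 1.623, 1.584, 0.891, 0.228, 0 → Σ = 4.326
T = 4.326 / 2.769 = 1.562297… → 1.562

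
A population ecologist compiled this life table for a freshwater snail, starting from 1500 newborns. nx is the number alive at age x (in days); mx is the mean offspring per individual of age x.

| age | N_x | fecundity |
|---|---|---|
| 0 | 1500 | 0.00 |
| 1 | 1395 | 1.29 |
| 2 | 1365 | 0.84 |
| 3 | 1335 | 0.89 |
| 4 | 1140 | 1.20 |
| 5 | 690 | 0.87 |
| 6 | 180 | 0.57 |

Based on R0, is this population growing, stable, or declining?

lx = nx/n0 = nx/1500: 1, 0.93, 0.91, 0.89, 0.76, 0.46, 0.12
R0 = Σ lx·mx = 0 + 1.1997 + 0.7644 + 0.7921 + 0.912 + 0.4002 + 0.0684 = 4.1368
R0 > 1, so the population is growing.

growing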